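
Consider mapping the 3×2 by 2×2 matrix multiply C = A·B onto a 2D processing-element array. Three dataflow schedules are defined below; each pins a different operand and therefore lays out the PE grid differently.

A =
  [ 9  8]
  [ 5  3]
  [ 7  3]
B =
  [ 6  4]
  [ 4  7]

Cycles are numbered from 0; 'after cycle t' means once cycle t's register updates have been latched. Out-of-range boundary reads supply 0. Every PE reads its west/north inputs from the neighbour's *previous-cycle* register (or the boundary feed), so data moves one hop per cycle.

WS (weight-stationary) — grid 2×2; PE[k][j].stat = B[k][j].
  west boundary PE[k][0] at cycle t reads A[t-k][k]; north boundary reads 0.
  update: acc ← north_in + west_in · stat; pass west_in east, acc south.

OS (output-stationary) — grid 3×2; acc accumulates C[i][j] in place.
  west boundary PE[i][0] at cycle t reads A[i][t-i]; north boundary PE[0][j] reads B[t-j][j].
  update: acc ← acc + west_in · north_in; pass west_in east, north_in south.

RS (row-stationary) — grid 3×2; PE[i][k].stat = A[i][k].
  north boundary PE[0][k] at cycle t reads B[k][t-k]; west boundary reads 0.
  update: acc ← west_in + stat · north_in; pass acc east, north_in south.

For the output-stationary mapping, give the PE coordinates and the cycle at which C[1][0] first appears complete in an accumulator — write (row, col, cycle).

(row, col, cycle) = (1, 0, 2)

Under OS, C[1][0] lands at PE[1][0]:
  @0  [1,0]  acc 0  |  →0  ↓0
  @1  [1,0]  acc 30  |  →5  ↓6
  @2  [1,0]  acc 42  |  →3  ↓4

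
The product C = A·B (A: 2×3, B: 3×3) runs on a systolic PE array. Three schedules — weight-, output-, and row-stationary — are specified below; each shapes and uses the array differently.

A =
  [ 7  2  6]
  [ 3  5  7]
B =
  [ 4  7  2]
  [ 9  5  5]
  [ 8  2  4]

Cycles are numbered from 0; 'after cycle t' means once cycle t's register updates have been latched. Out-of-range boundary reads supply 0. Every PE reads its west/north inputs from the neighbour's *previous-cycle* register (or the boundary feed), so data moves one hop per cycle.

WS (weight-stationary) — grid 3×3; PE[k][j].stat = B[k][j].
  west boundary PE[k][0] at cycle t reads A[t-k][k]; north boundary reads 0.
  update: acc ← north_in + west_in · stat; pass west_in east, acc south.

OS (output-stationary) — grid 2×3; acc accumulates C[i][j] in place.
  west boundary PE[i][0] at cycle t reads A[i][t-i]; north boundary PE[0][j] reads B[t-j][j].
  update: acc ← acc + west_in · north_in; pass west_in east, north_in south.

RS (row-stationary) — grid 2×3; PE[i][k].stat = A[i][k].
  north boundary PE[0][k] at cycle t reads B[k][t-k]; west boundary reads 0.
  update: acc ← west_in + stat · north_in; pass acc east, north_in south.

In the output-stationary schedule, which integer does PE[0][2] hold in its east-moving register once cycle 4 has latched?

register = 6

OS 2×3: PE[0][2] cycle-by-cycle (with neighbour feeds):
  t=0 PE[0][1]: acc=0 h=0 v=0
  t=0 PE[0][2]: acc=0 h=0 v=0
  t=1 PE[0][1]: acc=49 h=7 v=7
  t=1 PE[0][2]: acc=0 h=0 v=0
  t=2 PE[0][1]: acc=59 h=2 v=5
  t=2 PE[0][2]: acc=14 h=7 v=2
  t=3 PE[0][1]: acc=71 h=6 v=2
  t=3 PE[0][2]: acc=24 h=2 v=5
  t=4 PE[0][1]: acc=71 h=0 v=0
  t=4 PE[0][2]: acc=48 h=6 v=4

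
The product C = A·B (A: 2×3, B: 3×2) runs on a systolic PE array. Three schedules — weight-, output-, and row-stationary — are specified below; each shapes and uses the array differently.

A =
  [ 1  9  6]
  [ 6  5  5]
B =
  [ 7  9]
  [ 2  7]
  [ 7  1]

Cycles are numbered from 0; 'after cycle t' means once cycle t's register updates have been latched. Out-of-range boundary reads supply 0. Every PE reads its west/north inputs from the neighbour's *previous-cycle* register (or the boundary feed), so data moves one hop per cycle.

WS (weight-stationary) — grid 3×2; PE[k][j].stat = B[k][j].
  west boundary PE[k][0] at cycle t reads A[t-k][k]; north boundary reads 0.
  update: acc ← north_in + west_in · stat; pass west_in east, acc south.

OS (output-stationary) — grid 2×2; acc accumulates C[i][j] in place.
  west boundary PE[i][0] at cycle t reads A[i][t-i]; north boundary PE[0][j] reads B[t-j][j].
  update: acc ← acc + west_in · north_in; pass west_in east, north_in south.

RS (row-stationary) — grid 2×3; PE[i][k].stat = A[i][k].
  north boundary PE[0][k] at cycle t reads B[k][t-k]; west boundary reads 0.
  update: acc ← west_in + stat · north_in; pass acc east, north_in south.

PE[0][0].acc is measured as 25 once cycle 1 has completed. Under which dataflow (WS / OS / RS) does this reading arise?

dataflow = OS

— WS: 3×2; PE[0][0] trace:
  c0 r0c0: 7 / 1 / 7
  c1 r0c0: 42 / 6 / 42
— OS: 2×2; PE[0][0] trace:
  c0 r0c0: 7 / 1 / 7
  c1 r0c0: 25 / 9 / 2
— RS: 2×3; PE[0][0] trace:
  c0 r0c0: 7 / 7 / 7
  c1 r0c0: 9 / 9 / 9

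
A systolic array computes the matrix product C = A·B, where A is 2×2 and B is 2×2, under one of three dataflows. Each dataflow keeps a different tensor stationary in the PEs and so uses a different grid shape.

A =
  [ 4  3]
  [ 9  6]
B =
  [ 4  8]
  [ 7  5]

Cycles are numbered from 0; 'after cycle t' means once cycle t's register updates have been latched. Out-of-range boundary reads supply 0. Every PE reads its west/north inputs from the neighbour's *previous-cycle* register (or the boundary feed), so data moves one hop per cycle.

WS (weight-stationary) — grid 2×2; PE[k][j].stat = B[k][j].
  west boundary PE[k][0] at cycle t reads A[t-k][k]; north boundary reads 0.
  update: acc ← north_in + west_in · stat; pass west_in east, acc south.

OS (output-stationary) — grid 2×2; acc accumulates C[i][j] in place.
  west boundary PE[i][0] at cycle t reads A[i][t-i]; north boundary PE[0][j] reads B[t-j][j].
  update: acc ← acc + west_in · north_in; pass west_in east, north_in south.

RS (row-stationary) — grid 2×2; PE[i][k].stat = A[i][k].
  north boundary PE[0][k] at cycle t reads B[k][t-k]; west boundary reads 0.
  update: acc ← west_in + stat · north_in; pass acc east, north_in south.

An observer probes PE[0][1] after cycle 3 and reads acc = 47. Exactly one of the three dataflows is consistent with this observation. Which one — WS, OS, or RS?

dataflow = OS

Under WS (2×2), PE[0][1]:
  0: (0,1).acc=0  regs=<0,0>
  1: (0,1).acc=32  regs=<4,32>
  2: (0,1).acc=72  regs=<9,72>
  3: (0,1).acc=0  regs=<0,0>
Under OS (2×2), PE[0][1]:
  0: (0,1).acc=0  regs=<0,0>
  1: (0,1).acc=32  regs=<4,8>
  2: (0,1).acc=47  regs=<3,5>
  3: (0,1).acc=47  regs=<0,0>
Under RS (2×2), PE[0][1]:
  0: (0,1).acc=0  regs=<0,0>
  1: (0,1).acc=37  regs=<37,7>
  2: (0,1).acc=47  regs=<47,5>
  3: (0,1).acc=0  regs=<0,0>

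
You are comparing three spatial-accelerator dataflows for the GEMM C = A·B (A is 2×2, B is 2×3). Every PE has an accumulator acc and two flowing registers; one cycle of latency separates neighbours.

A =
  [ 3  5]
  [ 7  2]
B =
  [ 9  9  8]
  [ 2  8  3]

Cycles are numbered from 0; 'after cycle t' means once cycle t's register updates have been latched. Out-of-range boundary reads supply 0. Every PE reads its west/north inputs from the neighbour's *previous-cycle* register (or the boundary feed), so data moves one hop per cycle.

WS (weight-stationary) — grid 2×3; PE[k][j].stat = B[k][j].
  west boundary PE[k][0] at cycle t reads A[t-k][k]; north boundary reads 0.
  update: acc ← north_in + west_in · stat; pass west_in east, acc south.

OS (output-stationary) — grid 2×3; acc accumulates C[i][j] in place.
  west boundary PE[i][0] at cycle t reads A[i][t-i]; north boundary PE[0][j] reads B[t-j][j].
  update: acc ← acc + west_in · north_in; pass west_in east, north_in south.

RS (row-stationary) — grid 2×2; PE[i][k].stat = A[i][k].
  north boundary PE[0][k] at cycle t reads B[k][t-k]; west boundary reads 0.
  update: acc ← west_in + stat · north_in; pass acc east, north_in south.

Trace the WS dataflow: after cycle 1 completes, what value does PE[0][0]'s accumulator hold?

Tracing WS — 2×3 array, target PE[0][0]:
  after 0 — PE[0][0] acc=27, pass-E 3, pass-S 27
  after 1 — PE[0][0] acc=63, pass-E 7, pass-S 63

PE[0][0].acc = 63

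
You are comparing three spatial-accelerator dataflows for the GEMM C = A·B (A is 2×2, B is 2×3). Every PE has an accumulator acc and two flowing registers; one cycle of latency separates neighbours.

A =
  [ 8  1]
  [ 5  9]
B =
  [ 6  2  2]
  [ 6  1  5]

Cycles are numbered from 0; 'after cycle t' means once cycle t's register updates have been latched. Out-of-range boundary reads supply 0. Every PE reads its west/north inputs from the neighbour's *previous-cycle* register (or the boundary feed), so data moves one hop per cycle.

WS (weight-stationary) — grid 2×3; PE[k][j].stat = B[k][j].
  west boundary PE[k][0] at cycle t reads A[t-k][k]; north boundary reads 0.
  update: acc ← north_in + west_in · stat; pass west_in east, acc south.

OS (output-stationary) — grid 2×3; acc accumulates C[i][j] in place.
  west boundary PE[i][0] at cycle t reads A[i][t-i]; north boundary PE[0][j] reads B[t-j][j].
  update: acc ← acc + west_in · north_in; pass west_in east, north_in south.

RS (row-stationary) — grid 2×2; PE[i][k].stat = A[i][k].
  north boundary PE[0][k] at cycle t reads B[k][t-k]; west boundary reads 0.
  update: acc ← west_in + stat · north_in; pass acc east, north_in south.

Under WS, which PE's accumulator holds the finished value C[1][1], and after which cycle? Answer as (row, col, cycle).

(row, col, cycle) = (1, 1, 3)

WS: C[1][1] accumulates in PE[1][1]:
  step 0 · PE1,1: acc=0; fwd→0 fwd↓0
  step 1 · PE1,1: acc=0; fwd→0 fwd↓0
  step 2 · PE1,1: acc=17; fwd→1 fwd↓17
  step 3 · PE1,1: acc=19; fwd→9 fwd↓19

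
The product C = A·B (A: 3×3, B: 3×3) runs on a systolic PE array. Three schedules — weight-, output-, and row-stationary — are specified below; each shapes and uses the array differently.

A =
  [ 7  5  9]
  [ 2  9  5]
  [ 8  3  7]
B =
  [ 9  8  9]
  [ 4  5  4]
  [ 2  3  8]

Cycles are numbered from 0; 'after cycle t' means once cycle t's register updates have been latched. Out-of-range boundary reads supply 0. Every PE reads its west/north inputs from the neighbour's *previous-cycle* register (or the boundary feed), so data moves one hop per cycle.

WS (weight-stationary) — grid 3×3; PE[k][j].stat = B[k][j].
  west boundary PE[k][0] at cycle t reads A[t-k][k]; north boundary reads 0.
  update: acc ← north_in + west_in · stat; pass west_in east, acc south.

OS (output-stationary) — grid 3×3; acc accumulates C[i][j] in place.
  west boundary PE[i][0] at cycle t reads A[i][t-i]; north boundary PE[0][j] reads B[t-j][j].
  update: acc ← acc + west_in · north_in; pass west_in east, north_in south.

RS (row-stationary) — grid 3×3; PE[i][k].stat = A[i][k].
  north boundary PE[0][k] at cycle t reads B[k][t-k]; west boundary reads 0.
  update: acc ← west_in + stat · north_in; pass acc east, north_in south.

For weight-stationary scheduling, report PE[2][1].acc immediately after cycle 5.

WS on a 3×3 grid — tracing PE[2][1] and its feeders:
  c0 r1c1: 0 / 0 / 0
  c0 r2c0: 0 / 0 / 0
  c0 r2c1: 0 / 0 / 0
  c1 r1c1: 0 / 0 / 0
  c1 r2c0: 0 / 0 / 0
  c1 r2c1: 0 / 0 / 0
  c2 r1c1: 81 / 5 / 81
  c2 r2c0: 101 / 9 / 101
  c2 r2c1: 0 / 0 / 0
  c3 r1c1: 61 / 9 / 61
  c3 r2c0: 64 / 5 / 64
  c3 r2c1: 108 / 9 / 108
  c4 r1c1: 79 / 3 / 79
  c4 r2c0: 98 / 7 / 98
  c4 r2c1: 76 / 5 / 76
  c5 r1c1: 0 / 0 / 0
  c5 r2c0: 0 / 0 / 0
  c5 r2c1: 100 / 7 / 100

PE[2][1].acc = 100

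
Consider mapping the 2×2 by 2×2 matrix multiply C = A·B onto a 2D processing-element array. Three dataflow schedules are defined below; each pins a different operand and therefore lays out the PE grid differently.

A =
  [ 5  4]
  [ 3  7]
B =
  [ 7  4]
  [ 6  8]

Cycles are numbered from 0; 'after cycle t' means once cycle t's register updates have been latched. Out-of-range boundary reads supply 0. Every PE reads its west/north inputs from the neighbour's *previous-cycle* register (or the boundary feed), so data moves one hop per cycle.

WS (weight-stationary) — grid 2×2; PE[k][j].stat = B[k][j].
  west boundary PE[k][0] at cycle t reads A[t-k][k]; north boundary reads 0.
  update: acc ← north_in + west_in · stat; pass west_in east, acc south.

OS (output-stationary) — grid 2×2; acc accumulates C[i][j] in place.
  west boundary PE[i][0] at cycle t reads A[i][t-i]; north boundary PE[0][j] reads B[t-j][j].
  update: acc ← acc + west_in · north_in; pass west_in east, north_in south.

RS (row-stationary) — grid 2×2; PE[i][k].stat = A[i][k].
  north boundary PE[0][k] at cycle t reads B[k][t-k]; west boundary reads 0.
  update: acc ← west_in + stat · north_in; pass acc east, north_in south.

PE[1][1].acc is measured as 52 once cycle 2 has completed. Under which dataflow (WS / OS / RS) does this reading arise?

WS (2×2 grid), PE[1][1]:
  cycle 0: PE[1][1] → acc 0, east 0, south 0
  cycle 1: PE[1][1] → acc 0, east 0, south 0
  cycle 2: PE[1][1] → acc 52, east 4, south 52
OS (2×2 grid), PE[1][1]:
  cycle 0: PE[1][1] → acc 0, east 0, south 0
  cycle 1: PE[1][1] → acc 0, east 0, south 0
  cycle 2: PE[1][1] → acc 12, east 3, south 4
RS (2×2 grid), PE[1][1]:
  cycle 0: PE[1][1] → acc 0, east 0, south 0
  cycle 1: PE[1][1] → acc 0, east 0, south 0
  cycle 2: PE[1][1] → acc 63, east 63, south 6

dataflow = WS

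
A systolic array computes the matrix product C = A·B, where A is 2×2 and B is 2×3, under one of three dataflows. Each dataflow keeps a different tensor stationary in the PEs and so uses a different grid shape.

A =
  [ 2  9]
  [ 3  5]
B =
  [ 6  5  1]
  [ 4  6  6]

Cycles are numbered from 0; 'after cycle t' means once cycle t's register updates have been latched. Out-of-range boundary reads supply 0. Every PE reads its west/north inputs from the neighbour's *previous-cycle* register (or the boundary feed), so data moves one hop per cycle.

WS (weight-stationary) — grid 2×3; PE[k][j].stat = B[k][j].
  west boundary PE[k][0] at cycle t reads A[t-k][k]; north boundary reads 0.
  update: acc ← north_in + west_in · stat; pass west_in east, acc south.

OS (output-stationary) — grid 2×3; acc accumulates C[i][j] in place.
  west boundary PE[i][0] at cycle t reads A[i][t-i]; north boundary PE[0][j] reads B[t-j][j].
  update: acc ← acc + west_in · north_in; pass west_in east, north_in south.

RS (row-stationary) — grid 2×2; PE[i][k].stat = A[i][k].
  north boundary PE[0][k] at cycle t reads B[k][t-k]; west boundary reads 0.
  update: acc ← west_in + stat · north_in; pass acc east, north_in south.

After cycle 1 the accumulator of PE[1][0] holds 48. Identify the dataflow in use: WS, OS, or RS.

dataflow = WS

— WS: 2×3; PE[1][0] trace:
  c0 r1c0: 0 / 0 / 0
  c1 r1c0: 48 / 9 / 48
— OS: 2×3; PE[1][0] trace:
  c0 r1c0: 0 / 0 / 0
  c1 r1c0: 18 / 3 / 6
— RS: 2×2; PE[1][0] trace:
  c0 r1c0: 0 / 0 / 0
  c1 r1c0: 18 / 18 / 6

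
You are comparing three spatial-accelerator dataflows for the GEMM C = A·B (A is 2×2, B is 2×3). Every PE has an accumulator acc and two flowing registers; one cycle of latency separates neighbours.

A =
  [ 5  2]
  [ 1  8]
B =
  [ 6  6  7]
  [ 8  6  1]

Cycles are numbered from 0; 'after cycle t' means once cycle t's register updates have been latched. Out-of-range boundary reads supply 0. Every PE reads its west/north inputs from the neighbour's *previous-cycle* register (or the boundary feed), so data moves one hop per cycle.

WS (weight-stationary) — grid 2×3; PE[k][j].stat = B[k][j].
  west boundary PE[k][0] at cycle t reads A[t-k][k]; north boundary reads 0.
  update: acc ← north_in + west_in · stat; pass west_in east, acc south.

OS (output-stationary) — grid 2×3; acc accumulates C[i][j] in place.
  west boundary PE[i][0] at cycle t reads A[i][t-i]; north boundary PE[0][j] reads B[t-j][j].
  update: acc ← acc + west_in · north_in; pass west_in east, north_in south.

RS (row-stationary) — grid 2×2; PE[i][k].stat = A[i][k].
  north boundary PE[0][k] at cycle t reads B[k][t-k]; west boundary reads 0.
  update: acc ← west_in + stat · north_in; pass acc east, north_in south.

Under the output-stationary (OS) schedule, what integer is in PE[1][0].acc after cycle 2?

OS 2×3: PE[1][0] cycle-by-cycle (with neighbour feeds):
  c0 r0c0: 30 / 5 / 6
  c0 r1c0: 0 / 0 / 0
  c1 r0c0: 46 / 2 / 8
  c1 r1c0: 6 / 1 / 6
  c2 r0c0: 46 / 0 / 0
  c2 r1c0: 70 / 8 / 8

PE[1][0].acc = 70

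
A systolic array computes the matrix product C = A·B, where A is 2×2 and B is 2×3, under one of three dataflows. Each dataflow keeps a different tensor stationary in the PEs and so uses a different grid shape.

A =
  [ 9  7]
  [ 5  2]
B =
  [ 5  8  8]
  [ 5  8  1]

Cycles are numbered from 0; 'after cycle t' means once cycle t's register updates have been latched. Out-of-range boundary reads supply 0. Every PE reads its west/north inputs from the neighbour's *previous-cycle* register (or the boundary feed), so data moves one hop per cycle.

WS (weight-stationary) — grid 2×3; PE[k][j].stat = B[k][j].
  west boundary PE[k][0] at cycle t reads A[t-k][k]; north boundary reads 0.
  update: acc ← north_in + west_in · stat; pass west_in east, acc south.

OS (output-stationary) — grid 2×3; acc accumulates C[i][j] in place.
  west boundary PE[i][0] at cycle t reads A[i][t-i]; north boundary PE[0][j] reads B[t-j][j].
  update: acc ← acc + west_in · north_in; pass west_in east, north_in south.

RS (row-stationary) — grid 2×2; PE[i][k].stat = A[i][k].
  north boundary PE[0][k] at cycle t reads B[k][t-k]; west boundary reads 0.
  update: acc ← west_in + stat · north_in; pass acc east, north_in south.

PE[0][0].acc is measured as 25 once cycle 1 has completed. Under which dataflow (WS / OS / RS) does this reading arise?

WS (2×3 grid), PE[0][0]:
  step 0 · PE0,0: acc=45; fwd→9 fwd↓45
  step 1 · PE0,0: acc=25; fwd→5 fwd↓25
OS (2×3 grid), PE[0][0]:
  step 0 · PE0,0: acc=45; fwd→9 fwd↓5
  step 1 · PE0,0: acc=80; fwd→7 fwd↓5
RS (2×2 grid), PE[0][0]:
  step 0 · PE0,0: acc=45; fwd→45 fwd↓5
  step 1 · PE0,0: acc=72; fwd→72 fwd↓8

dataflow = WS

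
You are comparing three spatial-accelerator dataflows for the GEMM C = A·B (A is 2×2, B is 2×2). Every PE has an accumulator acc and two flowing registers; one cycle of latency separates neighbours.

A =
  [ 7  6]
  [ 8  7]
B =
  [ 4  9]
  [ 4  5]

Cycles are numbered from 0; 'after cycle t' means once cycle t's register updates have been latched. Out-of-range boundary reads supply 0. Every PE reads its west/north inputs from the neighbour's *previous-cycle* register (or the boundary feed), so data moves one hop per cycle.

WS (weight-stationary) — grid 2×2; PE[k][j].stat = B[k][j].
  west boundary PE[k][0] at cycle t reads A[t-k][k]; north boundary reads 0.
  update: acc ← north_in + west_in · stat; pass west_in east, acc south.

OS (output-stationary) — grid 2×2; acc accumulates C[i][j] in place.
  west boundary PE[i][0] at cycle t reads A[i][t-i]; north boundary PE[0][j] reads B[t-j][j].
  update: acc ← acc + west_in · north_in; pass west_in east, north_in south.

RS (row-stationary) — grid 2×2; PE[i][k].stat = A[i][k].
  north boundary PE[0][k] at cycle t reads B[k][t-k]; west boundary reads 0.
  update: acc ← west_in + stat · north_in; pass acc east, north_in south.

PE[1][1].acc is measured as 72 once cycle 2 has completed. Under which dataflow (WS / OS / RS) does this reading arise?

dataflow = OS

— WS: 2×2; PE[1][1] trace:
  after 0 — PE[1][1] acc=0, pass-E 0, pass-S 0
  after 1 — PE[1][1] acc=0, pass-E 0, pass-S 0
  after 2 — PE[1][1] acc=93, pass-E 6, pass-S 93
— OS: 2×2; PE[1][1] trace:
  after 0 — PE[1][1] acc=0, pass-E 0, pass-S 0
  after 1 — PE[1][1] acc=0, pass-E 0, pass-S 0
  after 2 — PE[1][1] acc=72, pass-E 8, pass-S 9
— RS: 2×2; PE[1][1] trace:
  after 0 — PE[1][1] acc=0, pass-E 0, pass-S 0
  after 1 — PE[1][1] acc=0, pass-E 0, pass-S 0
  after 2 — PE[1][1] acc=60, pass-E 60, pass-S 4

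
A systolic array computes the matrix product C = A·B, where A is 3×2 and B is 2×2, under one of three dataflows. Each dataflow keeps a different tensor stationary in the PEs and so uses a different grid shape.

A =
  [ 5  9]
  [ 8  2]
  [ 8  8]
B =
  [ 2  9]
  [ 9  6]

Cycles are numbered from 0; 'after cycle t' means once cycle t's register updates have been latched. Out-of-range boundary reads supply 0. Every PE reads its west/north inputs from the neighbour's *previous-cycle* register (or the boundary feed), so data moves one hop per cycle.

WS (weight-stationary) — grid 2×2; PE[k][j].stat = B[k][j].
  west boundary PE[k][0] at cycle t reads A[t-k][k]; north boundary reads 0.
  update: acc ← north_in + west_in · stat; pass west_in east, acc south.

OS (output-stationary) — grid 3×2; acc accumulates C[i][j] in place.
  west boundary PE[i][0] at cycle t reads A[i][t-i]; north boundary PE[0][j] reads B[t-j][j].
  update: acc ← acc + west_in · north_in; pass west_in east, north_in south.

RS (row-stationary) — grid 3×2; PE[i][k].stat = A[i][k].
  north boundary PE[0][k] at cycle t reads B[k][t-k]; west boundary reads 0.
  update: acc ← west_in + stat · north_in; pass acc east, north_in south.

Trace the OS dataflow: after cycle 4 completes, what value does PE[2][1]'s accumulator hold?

PE[2][1].acc = 120

OS (3×2). Following PE[2][1] plus its west/north inputs:
  t=0 PE[1][1]: acc=0 h=0 v=0
  t=0 PE[2][0]: acc=0 h=0 v=0
  t=0 PE[2][1]: acc=0 h=0 v=0
  t=1 PE[1][1]: acc=0 h=0 v=0
  t=1 PE[2][0]: acc=0 h=0 v=0
  t=1 PE[2][1]: acc=0 h=0 v=0
  t=2 PE[1][1]: acc=72 h=8 v=9
  t=2 PE[2][0]: acc=16 h=8 v=2
  t=2 PE[2][1]: acc=0 h=0 v=0
  t=3 PE[1][1]: acc=84 h=2 v=6
  t=3 PE[2][0]: acc=88 h=8 v=9
  t=3 PE[2][1]: acc=72 h=8 v=9
  t=4 PE[1][1]: acc=84 h=0 v=0
  t=4 PE[2][0]: acc=88 h=0 v=0
  t=4 PE[2][1]: acc=120 h=8 v=6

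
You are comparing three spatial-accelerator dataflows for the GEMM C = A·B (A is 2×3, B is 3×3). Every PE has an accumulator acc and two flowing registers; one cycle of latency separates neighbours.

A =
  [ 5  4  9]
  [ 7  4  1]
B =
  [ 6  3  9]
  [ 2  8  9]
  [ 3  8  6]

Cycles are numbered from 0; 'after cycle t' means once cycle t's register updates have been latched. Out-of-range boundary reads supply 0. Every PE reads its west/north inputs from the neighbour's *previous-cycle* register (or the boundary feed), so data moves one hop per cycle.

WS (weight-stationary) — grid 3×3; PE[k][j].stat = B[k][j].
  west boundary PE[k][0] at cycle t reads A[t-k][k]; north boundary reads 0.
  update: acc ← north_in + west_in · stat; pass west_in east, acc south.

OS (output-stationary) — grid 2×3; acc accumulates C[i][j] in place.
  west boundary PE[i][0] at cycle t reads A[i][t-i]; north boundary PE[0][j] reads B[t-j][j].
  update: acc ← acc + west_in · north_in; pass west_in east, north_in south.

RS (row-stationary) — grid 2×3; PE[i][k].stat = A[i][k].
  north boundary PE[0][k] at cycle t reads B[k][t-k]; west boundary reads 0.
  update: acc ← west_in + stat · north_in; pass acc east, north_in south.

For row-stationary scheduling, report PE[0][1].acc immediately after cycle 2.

RS 2×3: PE[0][1] cycle-by-cycle (with neighbour feeds):
  t=0 PE[0][0]: acc=30 h=30 v=6
  t=0 PE[0][1]: acc=0 h=0 v=0
  t=1 PE[0][0]: acc=15 h=15 v=3
  t=1 PE[0][1]: acc=38 h=38 v=2
  t=2 PE[0][0]: acc=45 h=45 v=9
  t=2 PE[0][1]: acc=47 h=47 v=8

PE[0][1].acc = 47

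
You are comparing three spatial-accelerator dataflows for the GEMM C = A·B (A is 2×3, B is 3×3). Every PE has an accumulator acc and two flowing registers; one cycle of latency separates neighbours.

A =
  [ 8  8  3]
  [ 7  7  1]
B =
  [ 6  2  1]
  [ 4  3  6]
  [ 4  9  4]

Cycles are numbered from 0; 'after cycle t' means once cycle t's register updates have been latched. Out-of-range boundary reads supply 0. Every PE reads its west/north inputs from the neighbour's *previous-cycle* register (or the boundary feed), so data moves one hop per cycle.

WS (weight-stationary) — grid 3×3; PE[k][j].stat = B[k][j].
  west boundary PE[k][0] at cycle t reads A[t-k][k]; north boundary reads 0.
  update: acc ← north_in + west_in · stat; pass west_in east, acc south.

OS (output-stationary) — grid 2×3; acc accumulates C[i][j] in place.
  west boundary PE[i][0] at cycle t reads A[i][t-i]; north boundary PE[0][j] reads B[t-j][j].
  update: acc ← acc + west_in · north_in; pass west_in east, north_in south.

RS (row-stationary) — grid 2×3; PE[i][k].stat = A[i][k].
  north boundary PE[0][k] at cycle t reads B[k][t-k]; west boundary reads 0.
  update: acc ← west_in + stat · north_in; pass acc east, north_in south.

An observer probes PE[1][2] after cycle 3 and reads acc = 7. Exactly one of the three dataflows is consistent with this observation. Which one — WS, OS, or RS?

Under WS (3×3), PE[1][2]:
  step 0 · PE1,2: acc=0; fwd→0 fwd↓0
  step 1 · PE1,2: acc=0; fwd→0 fwd↓0
  step 2 · PE1,2: acc=0; fwd→0 fwd↓0
  step 3 · PE1,2: acc=56; fwd→8 fwd↓56
Under OS (2×3), PE[1][2]:
  step 0 · PE1,2: acc=0; fwd→0 fwd↓0
  step 1 · PE1,2: acc=0; fwd→0 fwd↓0
  step 2 · PE1,2: acc=0; fwd→0 fwd↓0
  step 3 · PE1,2: acc=7; fwd→7 fwd↓1
Under RS (2×3), PE[1][2]:
  step 0 · PE1,2: acc=0; fwd→0 fwd↓0
  step 1 · PE1,2: acc=0; fwd→0 fwd↓0
  step 2 · PE1,2: acc=0; fwd→0 fwd↓0
  step 3 · PE1,2: acc=74; fwd→74 fwd↓4

dataflow = OS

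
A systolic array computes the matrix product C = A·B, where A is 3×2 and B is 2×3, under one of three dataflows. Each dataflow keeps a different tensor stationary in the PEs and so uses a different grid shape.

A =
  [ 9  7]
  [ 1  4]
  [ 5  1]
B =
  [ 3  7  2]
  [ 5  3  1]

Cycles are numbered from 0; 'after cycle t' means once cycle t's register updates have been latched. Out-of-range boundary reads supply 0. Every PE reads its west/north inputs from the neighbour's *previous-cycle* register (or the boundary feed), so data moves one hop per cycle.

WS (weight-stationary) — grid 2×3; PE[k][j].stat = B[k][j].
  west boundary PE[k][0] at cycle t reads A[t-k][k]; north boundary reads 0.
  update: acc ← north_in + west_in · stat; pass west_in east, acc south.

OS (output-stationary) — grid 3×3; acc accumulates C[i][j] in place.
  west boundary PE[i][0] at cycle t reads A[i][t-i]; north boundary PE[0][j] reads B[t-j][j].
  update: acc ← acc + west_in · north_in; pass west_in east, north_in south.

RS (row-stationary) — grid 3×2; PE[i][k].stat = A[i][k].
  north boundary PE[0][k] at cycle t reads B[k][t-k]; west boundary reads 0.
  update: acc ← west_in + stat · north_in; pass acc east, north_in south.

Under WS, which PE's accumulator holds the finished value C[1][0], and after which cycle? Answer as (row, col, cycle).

(row, col, cycle) = (1, 0, 2)

WS — PE[1][0] is where C[1][0] collects:
  c0 r1c0: 0 / 0 / 0
  c1 r1c0: 62 / 7 / 62
  c2 r1c0: 23 / 4 / 23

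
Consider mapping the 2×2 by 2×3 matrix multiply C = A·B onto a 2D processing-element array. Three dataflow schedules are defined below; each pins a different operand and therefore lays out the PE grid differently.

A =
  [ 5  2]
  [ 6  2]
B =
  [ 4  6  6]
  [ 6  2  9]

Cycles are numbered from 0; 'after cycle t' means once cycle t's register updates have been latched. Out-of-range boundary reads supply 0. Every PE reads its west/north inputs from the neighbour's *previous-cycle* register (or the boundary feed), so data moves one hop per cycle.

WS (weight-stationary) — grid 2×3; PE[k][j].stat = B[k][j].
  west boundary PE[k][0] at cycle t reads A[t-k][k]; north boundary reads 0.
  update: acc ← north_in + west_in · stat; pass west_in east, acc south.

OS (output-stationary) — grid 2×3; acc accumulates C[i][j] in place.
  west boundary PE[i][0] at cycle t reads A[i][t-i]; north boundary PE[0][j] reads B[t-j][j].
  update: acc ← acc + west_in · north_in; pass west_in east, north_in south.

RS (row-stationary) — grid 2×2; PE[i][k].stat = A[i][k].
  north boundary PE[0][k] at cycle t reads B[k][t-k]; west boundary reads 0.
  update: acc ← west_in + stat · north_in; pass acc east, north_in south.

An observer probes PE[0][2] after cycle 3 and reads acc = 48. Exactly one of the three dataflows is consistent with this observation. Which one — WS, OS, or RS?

dataflow = OS

WS (2×3 grid), PE[0][2]:
  0: (0,2).acc=0  regs=<0,0>
  1: (0,2).acc=0  regs=<0,0>
  2: (0,2).acc=30  regs=<5,30>
  3: (0,2).acc=36  regs=<6,36>
OS (2×3 grid), PE[0][2]:
  0: (0,2).acc=0  regs=<0,0>
  1: (0,2).acc=0  regs=<0,0>
  2: (0,2).acc=30  regs=<5,6>
  3: (0,2).acc=48  regs=<2,9>
RS: PE[0][2] is outside its 2×2 grid.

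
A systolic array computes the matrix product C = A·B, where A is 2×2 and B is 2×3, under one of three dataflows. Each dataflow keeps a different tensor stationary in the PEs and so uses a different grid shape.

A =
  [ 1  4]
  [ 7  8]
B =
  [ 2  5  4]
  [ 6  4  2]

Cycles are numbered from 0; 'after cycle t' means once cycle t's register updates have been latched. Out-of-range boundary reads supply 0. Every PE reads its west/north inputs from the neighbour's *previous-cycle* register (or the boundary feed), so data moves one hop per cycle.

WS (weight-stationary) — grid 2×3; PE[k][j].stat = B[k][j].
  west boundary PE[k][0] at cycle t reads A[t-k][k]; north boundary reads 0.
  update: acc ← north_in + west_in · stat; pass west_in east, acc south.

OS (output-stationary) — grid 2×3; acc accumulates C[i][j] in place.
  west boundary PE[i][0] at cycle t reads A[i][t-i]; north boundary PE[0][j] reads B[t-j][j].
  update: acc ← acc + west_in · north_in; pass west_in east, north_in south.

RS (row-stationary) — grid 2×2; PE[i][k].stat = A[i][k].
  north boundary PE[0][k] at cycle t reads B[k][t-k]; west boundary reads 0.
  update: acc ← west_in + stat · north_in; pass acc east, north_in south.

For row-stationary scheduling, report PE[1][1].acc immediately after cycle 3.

RS on a 2×2 grid — tracing PE[1][1] and its feeders:
  after 0 — PE[0][1] acc=0, pass-E 0, pass-S 0
  after 0 — PE[1][0] acc=0, pass-E 0, pass-S 0
  after 0 — PE[1][1] acc=0, pass-E 0, pass-S 0
  after 1 — PE[0][1] acc=26, pass-E 26, pass-S 6
  after 1 — PE[1][0] acc=14, pass-E 14, pass-S 2
  after 1 — PE[1][1] acc=0, pass-E 0, pass-S 0
  after 2 — PE[0][1] acc=21, pass-E 21, pass-S 4
  after 2 — PE[1][0] acc=35, pass-E 35, pass-S 5
  after 2 — PE[1][1] acc=62, pass-E 62, pass-S 6
  after 3 — PE[0][1] acc=12, pass-E 12, pass-S 2
  after 3 — PE[1][0] acc=28, pass-E 28, pass-S 4
  after 3 — PE[1][1] acc=67, pass-E 67, pass-S 4

PE[1][1].acc = 67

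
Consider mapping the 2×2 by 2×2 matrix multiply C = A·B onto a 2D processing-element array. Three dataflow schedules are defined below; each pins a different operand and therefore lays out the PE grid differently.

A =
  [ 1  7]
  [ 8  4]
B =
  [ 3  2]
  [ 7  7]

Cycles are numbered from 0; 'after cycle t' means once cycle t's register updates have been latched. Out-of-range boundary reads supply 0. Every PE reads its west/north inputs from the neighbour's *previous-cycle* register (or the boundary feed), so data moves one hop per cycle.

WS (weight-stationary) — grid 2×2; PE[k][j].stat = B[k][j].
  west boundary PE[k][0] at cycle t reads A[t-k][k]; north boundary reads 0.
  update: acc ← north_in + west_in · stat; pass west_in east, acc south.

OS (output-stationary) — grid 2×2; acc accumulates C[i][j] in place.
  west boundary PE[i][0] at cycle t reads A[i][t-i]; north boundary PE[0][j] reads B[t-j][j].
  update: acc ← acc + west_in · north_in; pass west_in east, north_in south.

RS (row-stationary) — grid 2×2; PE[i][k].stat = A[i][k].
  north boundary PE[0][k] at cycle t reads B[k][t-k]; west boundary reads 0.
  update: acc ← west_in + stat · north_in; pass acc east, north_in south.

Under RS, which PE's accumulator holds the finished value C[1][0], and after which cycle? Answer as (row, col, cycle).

(row, col, cycle) = (1, 1, 2)

RS: C[1][0] accumulates in PE[1][1]:
  t=0 PE[1][1]: acc=0 h=0 v=0
  t=1 PE[1][1]: acc=0 h=0 v=0
  t=2 PE[1][1]: acc=52 h=52 v=7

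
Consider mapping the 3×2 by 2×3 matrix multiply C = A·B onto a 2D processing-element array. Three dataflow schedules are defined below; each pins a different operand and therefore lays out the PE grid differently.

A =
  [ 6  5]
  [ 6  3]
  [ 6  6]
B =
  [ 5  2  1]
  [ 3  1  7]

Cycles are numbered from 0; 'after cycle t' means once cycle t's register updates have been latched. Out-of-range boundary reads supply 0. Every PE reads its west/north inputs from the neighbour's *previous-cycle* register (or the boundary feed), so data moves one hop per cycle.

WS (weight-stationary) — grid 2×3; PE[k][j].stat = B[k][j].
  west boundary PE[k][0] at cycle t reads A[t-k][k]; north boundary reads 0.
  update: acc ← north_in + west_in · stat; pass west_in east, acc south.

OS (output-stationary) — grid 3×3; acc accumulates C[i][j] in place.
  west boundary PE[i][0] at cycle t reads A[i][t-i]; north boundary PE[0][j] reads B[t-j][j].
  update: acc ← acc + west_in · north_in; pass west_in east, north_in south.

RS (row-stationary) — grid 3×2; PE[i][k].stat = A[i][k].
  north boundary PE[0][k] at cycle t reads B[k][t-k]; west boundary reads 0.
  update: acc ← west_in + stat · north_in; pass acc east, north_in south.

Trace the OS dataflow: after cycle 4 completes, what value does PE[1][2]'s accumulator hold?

PE[1][2].acc = 27

OS on a 3×3 grid — tracing PE[1][2] and its feeders:
  @0  [0,2]  acc 0  |  →0  ↓0
  @0  [1,1]  acc 0  |  →0  ↓0
  @0  [1,2]  acc 0  |  →0  ↓0
  @1  [0,2]  acc 0  |  →0  ↓0
  @1  [1,1]  acc 0  |  →0  ↓0
  @1  [1,2]  acc 0  |  →0  ↓0
  @2  [0,2]  acc 6  |  →6  ↓1
  @2  [1,1]  acc 12  |  →6  ↓2
  @2  [1,2]  acc 0  |  →0  ↓0
  @3  [0,2]  acc 41  |  →5  ↓7
  @3  [1,1]  acc 15  |  →3  ↓1
  @3  [1,2]  acc 6  |  →6  ↓1
  @4  [0,2]  acc 41  |  →0  ↓0
  @4  [1,1]  acc 15  |  →0  ↓0
  @4  [1,2]  acc 27  |  →3  ↓7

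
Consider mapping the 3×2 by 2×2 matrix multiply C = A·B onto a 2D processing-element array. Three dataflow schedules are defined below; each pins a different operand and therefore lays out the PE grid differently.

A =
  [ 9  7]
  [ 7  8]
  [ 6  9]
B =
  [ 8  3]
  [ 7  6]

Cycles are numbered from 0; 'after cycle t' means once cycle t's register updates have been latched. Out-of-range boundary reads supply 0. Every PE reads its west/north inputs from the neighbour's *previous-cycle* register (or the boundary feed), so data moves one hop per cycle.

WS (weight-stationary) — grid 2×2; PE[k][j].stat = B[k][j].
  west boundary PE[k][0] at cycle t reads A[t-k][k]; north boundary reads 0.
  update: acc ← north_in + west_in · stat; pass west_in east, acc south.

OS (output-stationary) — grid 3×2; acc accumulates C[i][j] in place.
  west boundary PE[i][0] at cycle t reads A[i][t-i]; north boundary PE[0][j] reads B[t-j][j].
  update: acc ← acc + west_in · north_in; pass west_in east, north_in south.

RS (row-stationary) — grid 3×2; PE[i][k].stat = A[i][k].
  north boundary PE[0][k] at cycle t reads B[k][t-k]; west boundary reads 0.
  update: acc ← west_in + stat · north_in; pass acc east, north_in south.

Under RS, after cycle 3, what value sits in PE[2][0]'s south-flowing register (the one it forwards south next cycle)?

register = 3

RS 3×2: PE[2][0] cycle-by-cycle (with neighbour feeds):
  c0 r1c0: 0 / 0 / 0
  c0 r2c0: 0 / 0 / 0
  c1 r1c0: 56 / 56 / 8
  c1 r2c0: 0 / 0 / 0
  c2 r1c0: 21 / 21 / 3
  c2 r2c0: 48 / 48 / 8
  c3 r1c0: 0 / 0 / 0
  c3 r2c0: 18 / 18 / 3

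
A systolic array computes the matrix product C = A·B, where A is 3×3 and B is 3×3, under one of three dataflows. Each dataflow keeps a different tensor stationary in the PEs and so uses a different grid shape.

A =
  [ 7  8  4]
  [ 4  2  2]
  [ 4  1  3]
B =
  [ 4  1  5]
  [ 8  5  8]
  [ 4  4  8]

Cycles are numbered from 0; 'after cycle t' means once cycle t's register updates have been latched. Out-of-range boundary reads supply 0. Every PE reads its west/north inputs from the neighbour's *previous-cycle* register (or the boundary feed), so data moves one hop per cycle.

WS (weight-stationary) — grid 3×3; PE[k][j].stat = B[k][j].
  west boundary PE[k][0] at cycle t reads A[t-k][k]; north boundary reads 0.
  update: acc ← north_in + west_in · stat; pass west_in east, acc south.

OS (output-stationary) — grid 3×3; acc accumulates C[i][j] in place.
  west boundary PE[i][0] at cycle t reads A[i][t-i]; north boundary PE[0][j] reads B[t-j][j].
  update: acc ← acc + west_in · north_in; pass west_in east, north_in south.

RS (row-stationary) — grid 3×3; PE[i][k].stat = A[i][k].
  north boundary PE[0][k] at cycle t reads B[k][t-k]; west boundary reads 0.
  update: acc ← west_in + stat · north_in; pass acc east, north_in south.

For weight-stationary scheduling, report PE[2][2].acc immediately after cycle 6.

PE[2][2].acc = 52

WS 3×3: PE[2][2] cycle-by-cycle (with neighbour feeds):
  0: (1,2).acc=0  regs=<0,0>
  0: (2,1).acc=0  regs=<0,0>
  0: (2,2).acc=0  regs=<0,0>
  1: (1,2).acc=0  regs=<0,0>
  1: (2,1).acc=0  regs=<0,0>
  1: (2,2).acc=0  regs=<0,0>
  2: (1,2).acc=0  regs=<0,0>
  2: (2,1).acc=0  regs=<0,0>
  2: (2,2).acc=0  regs=<0,0>
  3: (1,2).acc=99  regs=<8,99>
  3: (2,1).acc=63  regs=<4,63>
  3: (2,2).acc=0  regs=<0,0>
  4: (1,2).acc=36  regs=<2,36>
  4: (2,1).acc=22  regs=<2,22>
  4: (2,2).acc=131  regs=<4,131>
  5: (1,2).acc=28  regs=<1,28>
  5: (2,1).acc=21  regs=<3,21>
  5: (2,2).acc=52  regs=<2,52>
  6: (1,2).acc=0  regs=<0,0>
  6: (2,1).acc=0  regs=<0,0>
  6: (2,2).acc=52  regs=<3,52>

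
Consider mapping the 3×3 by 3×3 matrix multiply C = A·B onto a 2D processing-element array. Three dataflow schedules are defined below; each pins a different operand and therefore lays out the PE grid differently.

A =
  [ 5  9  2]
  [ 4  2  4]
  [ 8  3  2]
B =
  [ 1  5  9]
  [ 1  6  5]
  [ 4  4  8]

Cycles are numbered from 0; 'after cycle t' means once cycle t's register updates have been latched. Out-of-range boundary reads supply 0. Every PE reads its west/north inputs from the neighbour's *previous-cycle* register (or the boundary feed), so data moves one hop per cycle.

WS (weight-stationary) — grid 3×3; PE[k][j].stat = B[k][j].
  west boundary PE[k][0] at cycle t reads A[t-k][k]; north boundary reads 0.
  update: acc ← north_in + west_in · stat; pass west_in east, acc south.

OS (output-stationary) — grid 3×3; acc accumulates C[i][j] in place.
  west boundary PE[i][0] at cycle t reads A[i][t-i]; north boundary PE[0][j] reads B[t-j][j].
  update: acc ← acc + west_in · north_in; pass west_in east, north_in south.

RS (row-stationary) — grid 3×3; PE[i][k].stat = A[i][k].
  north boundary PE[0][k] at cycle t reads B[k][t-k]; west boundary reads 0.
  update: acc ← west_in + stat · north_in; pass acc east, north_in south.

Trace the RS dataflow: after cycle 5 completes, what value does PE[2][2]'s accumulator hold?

RS on a 3×3 grid — tracing PE[2][2] and its feeders:
  after 0 — PE[1][2] acc=0, pass-E 0, pass-S 0
  after 0 — PE[2][1] acc=0, pass-E 0, pass-S 0
  after 0 — PE[2][2] acc=0, pass-E 0, pass-S 0
  after 1 — PE[1][2] acc=0, pass-E 0, pass-S 0
  after 1 — PE[2][1] acc=0, pass-E 0, pass-S 0
  after 1 — PE[2][2] acc=0, pass-E 0, pass-S 0
  after 2 — PE[1][2] acc=0, pass-E 0, pass-S 0
  after 2 — PE[2][1] acc=0, pass-E 0, pass-S 0
  after 2 — PE[2][2] acc=0, pass-E 0, pass-S 0
  after 3 — PE[1][2] acc=22, pass-E 22, pass-S 4
  after 3 — PE[2][1] acc=11, pass-E 11, pass-S 1
  after 3 — PE[2][2] acc=0, pass-E 0, pass-S 0
  after 4 — PE[1][2] acc=48, pass-E 48, pass-S 4
  after 4 — PE[2][1] acc=58, pass-E 58, pass-S 6
  after 4 — PE[2][2] acc=19, pass-E 19, pass-S 4
  after 5 — PE[1][2] acc=78, pass-E 78, pass-S 8
  after 5 — PE[2][1] acc=87, pass-E 87, pass-S 5
  after 5 — PE[2][2] acc=66, pass-E 66, pass-S 4

PE[2][2].acc = 66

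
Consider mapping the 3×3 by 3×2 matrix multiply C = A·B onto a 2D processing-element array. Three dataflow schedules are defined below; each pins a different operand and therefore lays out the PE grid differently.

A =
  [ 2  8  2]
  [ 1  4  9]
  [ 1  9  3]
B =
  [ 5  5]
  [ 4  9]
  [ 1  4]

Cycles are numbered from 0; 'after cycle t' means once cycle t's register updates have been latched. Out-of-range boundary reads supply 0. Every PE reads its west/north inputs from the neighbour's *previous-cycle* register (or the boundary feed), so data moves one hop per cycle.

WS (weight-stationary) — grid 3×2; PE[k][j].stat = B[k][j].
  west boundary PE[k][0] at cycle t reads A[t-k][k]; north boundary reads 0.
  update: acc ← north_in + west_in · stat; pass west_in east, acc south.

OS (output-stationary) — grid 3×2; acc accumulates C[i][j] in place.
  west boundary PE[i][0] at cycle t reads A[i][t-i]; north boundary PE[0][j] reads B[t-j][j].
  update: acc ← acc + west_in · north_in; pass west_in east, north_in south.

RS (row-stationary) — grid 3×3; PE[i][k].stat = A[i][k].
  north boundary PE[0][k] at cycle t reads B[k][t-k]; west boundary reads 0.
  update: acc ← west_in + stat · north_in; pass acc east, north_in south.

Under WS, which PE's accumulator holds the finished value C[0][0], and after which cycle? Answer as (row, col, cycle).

WS — PE[2][0] is where C[0][0] collects:
  [0] (2,0) acc=0 (h:0 v:0)
  [1] (2,0) acc=0 (h:0 v:0)
  [2] (2,0) acc=44 (h:2 v:44)

(row, col, cycle) = (2, 0, 2)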